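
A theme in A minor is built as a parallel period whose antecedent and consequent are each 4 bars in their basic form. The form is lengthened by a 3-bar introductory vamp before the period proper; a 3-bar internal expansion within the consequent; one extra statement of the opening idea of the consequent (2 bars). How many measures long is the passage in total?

16 measures

Basic parallel period: 4 + 4 = 8 bars.
8 (basic form) + 3 (introduction) + 3 (internal expansion) + 2 (extra statement) = 16.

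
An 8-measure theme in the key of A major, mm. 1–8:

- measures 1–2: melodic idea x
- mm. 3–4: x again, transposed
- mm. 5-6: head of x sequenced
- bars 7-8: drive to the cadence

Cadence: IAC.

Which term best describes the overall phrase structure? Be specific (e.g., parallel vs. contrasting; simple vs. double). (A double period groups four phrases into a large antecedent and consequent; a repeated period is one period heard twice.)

Basic idea (bars 1–2) + its repetition (mm. 3–4) form the presentation; fragmentation and cadence (bars 5-8) form the continuation — the 8-bar whole is a sentence.

sentence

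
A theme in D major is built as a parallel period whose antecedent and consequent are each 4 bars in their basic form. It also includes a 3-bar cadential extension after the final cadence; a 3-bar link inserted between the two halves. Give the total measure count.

Basic parallel period: 4 + 4 = 8 bars.
8 (basic form) + 3 (cadential extension) + 3 (link) = 14.

14 measures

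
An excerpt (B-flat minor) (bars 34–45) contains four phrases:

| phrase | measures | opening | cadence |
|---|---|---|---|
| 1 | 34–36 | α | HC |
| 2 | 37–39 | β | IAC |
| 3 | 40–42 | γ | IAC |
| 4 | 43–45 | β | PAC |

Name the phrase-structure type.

Four phrases in two halves: the first half (bars 34-39) ends with an imperfect authentic cadence, the second (measures 40-45) with a perfect authentic cadence — a large antecedent–consequent pair, i.e. a double period.
Phrase 3 begins with different material from phrase 1, making it contrasting.

contrasting double period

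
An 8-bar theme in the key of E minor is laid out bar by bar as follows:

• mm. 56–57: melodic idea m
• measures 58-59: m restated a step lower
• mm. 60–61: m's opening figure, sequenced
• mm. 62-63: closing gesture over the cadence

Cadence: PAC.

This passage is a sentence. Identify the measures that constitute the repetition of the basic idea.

measures 58–59

The presentation of a sentence is the basic idea (mm. 56–57) plus its repetition (bars 58–59); the repetition of the basic idea is therefore measures 58–59.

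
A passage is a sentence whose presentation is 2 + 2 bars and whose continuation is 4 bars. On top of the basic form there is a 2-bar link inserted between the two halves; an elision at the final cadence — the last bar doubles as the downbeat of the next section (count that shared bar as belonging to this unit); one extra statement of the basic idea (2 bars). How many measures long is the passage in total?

Basic sentence: 2 + 2 + 4 = 8 bars.
8 (basic form) + 2 (link) + 2 (extra statement) = 12.
The elision shares a bar with the next section but does not change this unit's count.

12 measures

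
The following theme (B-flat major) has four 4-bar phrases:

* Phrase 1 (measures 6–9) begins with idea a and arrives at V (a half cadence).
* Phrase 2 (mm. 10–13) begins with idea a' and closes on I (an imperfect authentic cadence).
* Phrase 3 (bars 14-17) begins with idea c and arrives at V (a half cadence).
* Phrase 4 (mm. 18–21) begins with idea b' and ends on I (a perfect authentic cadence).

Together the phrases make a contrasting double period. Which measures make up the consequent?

In a double period the first pair of phrases (ending imperfect authentic cadence) is the large antecedent and the second pair (ending perfect authentic cadence) is the large consequent; the consequent is measures 14–21.

measures 14–21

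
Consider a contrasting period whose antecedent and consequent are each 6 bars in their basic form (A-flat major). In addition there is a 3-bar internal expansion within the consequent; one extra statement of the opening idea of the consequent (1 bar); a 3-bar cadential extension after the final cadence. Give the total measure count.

19 measures

Basic contrasting period: 6 + 6 = 12 bars.
12 (basic form) + 3 (internal expansion) + 1 (extra statement) + 3 (cadential extension) = 19.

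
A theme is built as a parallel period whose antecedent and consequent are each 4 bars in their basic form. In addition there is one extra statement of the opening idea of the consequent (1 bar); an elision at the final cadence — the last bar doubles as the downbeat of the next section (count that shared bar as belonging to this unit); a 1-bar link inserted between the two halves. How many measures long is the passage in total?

10 measures

Basic parallel period: 4 + 4 = 8 bars.
8 (basic form) + 1 (extra statement) + 1 (link) = 10.
The elision shares a bar with the next section but does not change this unit's count.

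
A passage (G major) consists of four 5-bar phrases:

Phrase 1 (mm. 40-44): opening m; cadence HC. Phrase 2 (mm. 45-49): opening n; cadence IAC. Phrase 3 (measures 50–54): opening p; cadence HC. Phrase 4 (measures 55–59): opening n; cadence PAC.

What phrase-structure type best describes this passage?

contrasting double period

Four phrases in two halves: the first half (measures 40–49) ends with an imperfect authentic cadence, the second (measures 50-59) with a perfect authentic cadence — a large antecedent–consequent pair, i.e. a double period.
Phrase 3 begins with different material from phrase 1, making it contrasting.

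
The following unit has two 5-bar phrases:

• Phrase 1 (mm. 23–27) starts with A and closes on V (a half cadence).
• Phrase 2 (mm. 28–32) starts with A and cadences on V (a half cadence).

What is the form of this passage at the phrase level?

repeated phrase

Both phrases have the same opening (A) and the same cadence (half cadence): the second is a restatement, not a consequent, so this is a repeated phrase rather than a period.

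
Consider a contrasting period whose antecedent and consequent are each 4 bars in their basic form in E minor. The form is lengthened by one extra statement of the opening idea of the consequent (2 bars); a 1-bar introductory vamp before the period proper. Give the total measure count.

11 measures

Basic contrasting period: 4 + 4 = 8 bars.
8 (basic form) + 2 (extra statement) + 1 (introduction) = 11.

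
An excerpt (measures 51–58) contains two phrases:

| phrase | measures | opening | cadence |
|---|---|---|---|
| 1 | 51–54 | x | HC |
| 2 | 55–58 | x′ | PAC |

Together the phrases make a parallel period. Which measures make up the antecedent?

The phrase ending with the weaker cadence (half cadence) is the antecedent; the one ending more conclusively (perfect authentic cadence) is the consequent. The antecedent is measures 51–54.

measures 51–54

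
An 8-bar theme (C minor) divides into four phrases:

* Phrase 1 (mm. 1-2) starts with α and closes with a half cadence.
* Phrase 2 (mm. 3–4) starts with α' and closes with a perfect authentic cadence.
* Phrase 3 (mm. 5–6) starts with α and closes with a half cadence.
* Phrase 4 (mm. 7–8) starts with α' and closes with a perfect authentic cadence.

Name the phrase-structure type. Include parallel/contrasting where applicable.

The cadence pattern HC–PAC–HC–PAC is weak–strong twice, and phrases 3–4 restate phrases 1–2: a period heard twice, not a double period (which would end weakly at phrase 2).

repeated period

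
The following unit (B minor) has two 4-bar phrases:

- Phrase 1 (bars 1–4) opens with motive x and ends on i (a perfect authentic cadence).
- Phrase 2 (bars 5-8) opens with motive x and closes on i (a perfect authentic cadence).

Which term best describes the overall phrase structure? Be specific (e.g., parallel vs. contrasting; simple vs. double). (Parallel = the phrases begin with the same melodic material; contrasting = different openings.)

Both phrases have the same opening (x) and the same cadence (perfect authentic cadence): the second is a restatement, not a consequent, so this is a repeated phrase rather than a period.

repeated phrase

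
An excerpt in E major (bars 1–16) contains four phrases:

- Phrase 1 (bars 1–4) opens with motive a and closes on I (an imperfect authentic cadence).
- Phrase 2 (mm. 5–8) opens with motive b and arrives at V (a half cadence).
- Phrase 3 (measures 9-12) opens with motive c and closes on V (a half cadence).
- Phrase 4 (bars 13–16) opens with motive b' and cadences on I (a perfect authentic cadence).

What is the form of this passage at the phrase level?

Four phrases in two halves: the first half (bars 1–8) ends with a half cadence, the second (mm. 9-16) with a perfect authentic cadence — a large antecedent–consequent pair, i.e. a double period.
Phrase 3 begins with different material from phrase 1, making it contrasting.

contrasting double period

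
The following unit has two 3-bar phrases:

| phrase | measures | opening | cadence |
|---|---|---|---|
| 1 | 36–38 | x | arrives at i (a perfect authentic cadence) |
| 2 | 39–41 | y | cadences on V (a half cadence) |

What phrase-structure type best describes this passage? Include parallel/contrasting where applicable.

phrase group

The second phrase closes with a half cadence, which is not stronger than the first phrase's perfect authentic cadence; without a weak→strong cadential pair there is no antecedent–consequent relationship, so this is a phrase group rather than a period.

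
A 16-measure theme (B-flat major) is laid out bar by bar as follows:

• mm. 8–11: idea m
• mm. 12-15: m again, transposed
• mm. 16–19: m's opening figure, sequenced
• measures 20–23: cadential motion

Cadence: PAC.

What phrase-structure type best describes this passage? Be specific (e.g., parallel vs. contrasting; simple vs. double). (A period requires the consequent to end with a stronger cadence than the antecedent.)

sentence

Basic idea (bars 8–11) + its repetition (measures 12–15) form the presentation; fragmentation and cadence (bars 16–23) form the continuation — the 16-bar whole is a sentence.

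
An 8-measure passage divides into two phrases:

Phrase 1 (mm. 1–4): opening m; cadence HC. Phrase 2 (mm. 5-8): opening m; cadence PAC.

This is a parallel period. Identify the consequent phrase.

phrase 2

The phrase ending with the weaker cadence (half cadence) is the antecedent; the one ending more conclusively (perfect authentic cadence) is the consequent. The consequent is phrase 2.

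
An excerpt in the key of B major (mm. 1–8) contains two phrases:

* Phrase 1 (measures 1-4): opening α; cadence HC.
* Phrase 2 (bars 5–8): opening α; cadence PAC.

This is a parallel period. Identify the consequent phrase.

The phrase ending with the weaker cadence (half cadence) is the antecedent; the one ending more conclusively (perfect authentic cadence) is the consequent. The consequent is phrase 2.

phrase 2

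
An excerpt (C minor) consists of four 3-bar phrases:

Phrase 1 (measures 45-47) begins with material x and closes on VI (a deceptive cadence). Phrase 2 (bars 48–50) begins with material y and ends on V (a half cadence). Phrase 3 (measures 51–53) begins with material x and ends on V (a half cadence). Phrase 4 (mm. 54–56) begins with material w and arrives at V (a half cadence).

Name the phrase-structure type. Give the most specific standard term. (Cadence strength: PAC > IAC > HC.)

Phrase 4 ends with a half cadence, no stronger than phrase 2's half cadence, so the four phrases do not form a double period; nor do phrases 3–4 duplicate 1–2, so it is not a repeated period. With no phrase reaching a conclusive cadence, the passage is a phrase group.

phrase group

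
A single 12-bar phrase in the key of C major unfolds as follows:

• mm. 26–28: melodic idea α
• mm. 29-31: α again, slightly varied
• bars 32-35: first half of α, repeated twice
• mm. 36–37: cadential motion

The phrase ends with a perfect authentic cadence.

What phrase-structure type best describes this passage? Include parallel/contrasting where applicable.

Basic idea (bars 26-28) + its repetition (mm. 29-31) form the presentation; fragmentation and cadence (bars 32–37) form the continuation — the 12-bar whole is a sentence.

sentence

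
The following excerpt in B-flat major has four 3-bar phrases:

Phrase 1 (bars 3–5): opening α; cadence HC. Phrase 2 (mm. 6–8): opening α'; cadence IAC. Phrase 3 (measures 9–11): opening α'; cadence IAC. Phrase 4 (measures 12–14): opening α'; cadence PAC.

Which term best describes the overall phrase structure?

Four phrases in two halves: the first half (mm. 3–8) ends with an imperfect authentic cadence, the second (bars 9-14) with a perfect authentic cadence — a large antecedent–consequent pair, i.e. a double period.
Phrase 3 begins with the same material as phrase 1, making it parallel.

parallel double period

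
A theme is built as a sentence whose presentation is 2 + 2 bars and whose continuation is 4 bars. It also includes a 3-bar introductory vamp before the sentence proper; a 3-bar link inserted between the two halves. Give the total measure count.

Basic sentence: 2 + 2 + 4 = 8 bars.
8 (basic form) + 3 (introduction) + 3 (link) = 14.

14 measures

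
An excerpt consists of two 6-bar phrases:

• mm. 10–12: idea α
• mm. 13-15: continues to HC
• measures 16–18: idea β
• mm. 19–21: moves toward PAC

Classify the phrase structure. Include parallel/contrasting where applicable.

contrasting period

Phrase 1 ends with a half cadence (weaker) and phrase 2 with a perfect authentic cadence (stronger): antecedent + consequent = a period.
The two phrases open with different material (α / β), so the period is contrasting.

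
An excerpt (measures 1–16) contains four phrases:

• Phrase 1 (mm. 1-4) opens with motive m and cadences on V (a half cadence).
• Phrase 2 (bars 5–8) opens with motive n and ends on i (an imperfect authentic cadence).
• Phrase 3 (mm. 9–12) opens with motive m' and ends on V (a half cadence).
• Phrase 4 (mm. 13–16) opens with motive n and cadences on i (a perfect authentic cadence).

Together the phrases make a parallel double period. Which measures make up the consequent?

measures 9–16

In a double period the first pair of phrases (ending imperfect authentic cadence) is the large antecedent and the second pair (ending perfect authentic cadence) is the large consequent; the consequent is measures 9–16.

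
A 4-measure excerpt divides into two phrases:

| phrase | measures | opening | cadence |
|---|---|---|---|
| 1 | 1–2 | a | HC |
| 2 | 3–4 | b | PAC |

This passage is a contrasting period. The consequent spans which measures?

measures 3–4

The antecedent is the phrase ending with the weaker cadence (half cadence, phrase 1) and the consequent the one ending more conclusively (perfect authentic cadence, phrase 2); the consequent is mm. 3-4.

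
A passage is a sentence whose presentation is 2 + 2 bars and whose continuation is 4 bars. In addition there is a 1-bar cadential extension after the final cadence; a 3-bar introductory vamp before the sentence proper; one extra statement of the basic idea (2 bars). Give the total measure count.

Basic sentence: 2 + 2 + 4 = 8 bars.
8 (basic form) + 1 (cadential extension) + 3 (introduction) + 2 (extra statement) = 14.

14 measures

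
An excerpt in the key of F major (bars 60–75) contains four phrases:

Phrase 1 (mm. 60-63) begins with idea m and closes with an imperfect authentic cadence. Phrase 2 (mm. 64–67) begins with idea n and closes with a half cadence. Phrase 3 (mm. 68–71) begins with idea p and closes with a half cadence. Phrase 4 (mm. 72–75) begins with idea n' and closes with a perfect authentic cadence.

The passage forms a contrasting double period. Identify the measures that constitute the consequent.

In a double period the four phrases pair into a large antecedent (phrases 1–2, ending half cadence) and a large consequent (phrases 3–4, ending perfect authentic cadence). The consequent spans bars 68–75.

measures 68–75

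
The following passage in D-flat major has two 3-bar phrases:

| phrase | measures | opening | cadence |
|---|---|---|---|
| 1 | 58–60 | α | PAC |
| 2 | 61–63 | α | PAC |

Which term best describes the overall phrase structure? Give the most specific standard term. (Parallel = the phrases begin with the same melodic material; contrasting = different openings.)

repeated phrase

Both phrases have the same opening (α) and the same cadence (perfect authentic cadence): the second is a restatement, not a consequent, so this is a repeated phrase rather than a period.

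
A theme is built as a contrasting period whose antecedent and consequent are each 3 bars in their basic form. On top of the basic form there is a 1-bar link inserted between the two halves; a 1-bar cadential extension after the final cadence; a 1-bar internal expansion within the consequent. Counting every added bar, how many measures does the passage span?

Basic contrasting period: 3 + 3 = 6 bars.
6 (basic form) + 1 (link) + 1 (cadential extension) + 1 (internal expansion) = 9.

9 measures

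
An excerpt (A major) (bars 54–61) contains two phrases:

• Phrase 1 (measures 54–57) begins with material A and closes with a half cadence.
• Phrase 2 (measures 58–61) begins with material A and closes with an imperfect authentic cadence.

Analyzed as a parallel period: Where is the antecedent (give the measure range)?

measures 54–57

The antecedent is the phrase ending with the weaker cadence (half cadence, phrase 1) and the consequent the one ending more conclusively (imperfect authentic cadence, phrase 2); the antecedent is bars 54-57.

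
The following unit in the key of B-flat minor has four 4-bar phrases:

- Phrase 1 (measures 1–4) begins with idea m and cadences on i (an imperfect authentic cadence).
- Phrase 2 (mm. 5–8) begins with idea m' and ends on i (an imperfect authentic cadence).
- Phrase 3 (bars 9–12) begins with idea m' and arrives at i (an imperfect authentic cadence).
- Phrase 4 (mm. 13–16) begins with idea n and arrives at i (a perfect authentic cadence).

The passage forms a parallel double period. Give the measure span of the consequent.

measures 9–16

In a double period the four phrases pair into a large antecedent (phrases 1–2, ending imperfect authentic cadence) and a large consequent (phrases 3–4, ending perfect authentic cadence). The consequent spans mm. 9–16.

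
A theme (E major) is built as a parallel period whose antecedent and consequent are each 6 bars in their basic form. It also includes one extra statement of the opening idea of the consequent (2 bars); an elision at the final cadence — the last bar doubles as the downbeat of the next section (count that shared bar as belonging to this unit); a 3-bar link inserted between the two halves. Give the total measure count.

Basic parallel period: 6 + 6 = 12 bars.
12 (basic form) + 2 (extra statement) + 3 (link) = 17.
The elision shares a bar with the next section but does not change this unit's count.

17 measures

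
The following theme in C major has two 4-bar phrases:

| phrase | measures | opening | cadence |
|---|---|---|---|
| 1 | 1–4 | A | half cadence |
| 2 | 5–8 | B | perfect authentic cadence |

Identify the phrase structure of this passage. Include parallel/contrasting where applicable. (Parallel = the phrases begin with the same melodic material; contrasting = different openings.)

Phrase 1 ends with a half cadence (weaker) and phrase 2 with a perfect authentic cadence (stronger): antecedent + consequent = a period.
The two phrases open with different material (A / B), so the period is contrasting.

contrasting period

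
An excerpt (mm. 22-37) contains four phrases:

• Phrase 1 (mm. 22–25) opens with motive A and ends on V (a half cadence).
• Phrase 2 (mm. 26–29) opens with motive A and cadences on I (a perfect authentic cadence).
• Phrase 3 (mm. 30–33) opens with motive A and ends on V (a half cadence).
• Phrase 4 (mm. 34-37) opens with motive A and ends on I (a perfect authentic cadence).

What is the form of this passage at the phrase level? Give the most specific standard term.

repeated period

The cadence pattern HC–PAC–HC–PAC is weak–strong twice, and phrases 3–4 restate phrases 1–2: a period heard twice, not a double period (which would end weakly at phrase 2).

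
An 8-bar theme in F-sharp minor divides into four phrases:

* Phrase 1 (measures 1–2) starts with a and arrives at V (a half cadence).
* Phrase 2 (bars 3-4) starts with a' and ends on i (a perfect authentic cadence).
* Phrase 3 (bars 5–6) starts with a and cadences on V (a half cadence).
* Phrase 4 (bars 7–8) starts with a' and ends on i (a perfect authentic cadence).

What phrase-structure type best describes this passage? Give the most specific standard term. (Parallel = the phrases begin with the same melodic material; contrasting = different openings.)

repeated period

The cadence pattern HC–PAC–HC–PAC is weak–strong twice, and phrases 3–4 restate phrases 1–2: a period heard twice, not a double period (which would end weakly at phrase 2).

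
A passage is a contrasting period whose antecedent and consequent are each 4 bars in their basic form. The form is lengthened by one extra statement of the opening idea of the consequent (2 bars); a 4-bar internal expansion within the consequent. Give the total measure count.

Basic contrasting period: 4 + 4 = 8 bars.
8 (basic form) + 2 (extra statement) + 4 (internal expansion) = 14.

14 measures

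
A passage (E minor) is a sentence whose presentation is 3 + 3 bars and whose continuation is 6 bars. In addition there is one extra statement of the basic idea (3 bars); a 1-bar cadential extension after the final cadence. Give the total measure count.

16 measures

Basic sentence: 3 + 3 + 6 = 12 bars.
12 (basic form) + 3 (extra statement) + 1 (cadential extension) = 16.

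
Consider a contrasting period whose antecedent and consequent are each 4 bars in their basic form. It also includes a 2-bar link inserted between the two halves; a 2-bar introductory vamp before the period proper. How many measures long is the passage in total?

Basic contrasting period: 4 + 4 = 8 bars.
8 (basic form) + 2 (link) + 2 (introduction) = 12.

12 measures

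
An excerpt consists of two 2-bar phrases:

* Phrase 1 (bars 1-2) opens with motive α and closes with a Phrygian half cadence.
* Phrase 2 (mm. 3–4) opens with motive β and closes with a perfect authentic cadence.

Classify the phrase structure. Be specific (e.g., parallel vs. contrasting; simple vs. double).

Phrase 1 ends with a Phrygian half cadence (weaker) and phrase 2 with a perfect authentic cadence (stronger): antecedent + consequent = a period.
The two phrases open with different material (α / β), so the period is contrasting.

contrasting period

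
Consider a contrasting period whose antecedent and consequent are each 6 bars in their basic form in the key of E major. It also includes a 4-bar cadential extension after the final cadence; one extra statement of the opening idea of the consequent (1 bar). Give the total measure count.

17 measures

Basic contrasting period: 6 + 6 = 12 bars.
12 (basic form) + 4 (cadential extension) + 1 (extra statement) = 17.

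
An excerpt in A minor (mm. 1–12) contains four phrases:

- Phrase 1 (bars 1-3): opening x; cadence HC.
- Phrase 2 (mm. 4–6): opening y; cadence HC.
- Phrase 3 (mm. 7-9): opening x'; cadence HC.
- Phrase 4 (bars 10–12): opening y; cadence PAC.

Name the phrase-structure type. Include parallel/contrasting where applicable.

parallel double period

Four phrases in two halves: the first half (bars 1–6) ends with a half cadence, the second (mm. 7–12) with a perfect authentic cadence — a large antecedent–consequent pair, i.e. a double period.
Phrase 3 begins with the same material as phrase 1, making it parallel.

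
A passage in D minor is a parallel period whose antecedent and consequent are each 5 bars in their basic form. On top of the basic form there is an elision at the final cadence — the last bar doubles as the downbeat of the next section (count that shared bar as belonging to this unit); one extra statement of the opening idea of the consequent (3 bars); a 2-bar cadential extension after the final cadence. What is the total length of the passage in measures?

Basic parallel period: 5 + 5 = 10 bars.
10 (basic form) + 3 (extra statement) + 2 (cadential extension) = 15.
The elision shares a bar with the next section but does not change this unit's count.

15 measures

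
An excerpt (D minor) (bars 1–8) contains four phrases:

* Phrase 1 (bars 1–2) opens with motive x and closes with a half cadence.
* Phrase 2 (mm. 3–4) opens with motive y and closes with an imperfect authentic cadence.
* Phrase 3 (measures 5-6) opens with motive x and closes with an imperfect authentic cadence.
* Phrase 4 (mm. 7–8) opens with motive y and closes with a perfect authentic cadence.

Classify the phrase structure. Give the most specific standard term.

Four phrases in two halves: the first half (bars 1–4) ends with an imperfect authentic cadence, the second (mm. 5–8) with a perfect authentic cadence — a large antecedent–consequent pair, i.e. a double period.
Phrase 3 begins with the same material as phrase 1, making it parallel.

parallel double period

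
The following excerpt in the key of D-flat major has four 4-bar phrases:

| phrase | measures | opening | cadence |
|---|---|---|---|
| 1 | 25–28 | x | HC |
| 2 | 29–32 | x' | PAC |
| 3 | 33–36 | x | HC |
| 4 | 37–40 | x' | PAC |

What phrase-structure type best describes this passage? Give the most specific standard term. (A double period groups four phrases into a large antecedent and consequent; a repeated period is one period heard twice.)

The cadence pattern HC–PAC–HC–PAC is weak–strong twice, and phrases 3–4 restate phrases 1–2: a period heard twice, not a double period (which would end weakly at phrase 2).

repeated period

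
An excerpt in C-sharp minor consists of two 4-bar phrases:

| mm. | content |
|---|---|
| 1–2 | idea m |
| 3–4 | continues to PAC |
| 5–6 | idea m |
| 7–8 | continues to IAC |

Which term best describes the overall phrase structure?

The second phrase closes with an imperfect authentic cadence, which is not stronger than the first phrase's perfect authentic cadence; without a weak→strong cadential pair there is no antecedent–consequent relationship, so this is a phrase group rather than a period.

phrase group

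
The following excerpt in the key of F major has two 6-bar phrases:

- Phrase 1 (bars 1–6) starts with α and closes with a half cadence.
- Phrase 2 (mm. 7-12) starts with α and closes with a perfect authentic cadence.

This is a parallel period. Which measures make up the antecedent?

The phrase ending with the weaker cadence (half cadence) is the antecedent; the one ending more conclusively (perfect authentic cadence) is the consequent. The antecedent is measures 1–6.

measures 1–6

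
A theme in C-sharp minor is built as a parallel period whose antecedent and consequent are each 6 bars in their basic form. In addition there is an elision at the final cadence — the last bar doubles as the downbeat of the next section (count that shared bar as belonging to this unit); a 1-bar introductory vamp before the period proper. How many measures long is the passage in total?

Basic parallel period: 6 + 6 = 12 bars.
12 (basic form) + 1 (introduction) = 13.
The elision shares a bar with the next section but does not change this unit's count.

13 measures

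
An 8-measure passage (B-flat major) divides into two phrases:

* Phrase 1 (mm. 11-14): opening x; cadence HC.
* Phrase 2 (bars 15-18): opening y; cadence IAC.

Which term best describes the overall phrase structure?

contrasting period

Phrase 1 ends with a half cadence (weaker) and phrase 2 with an imperfect authentic cadence (stronger): antecedent + consequent = a period.
The two phrases open with different material (x / y), so the period is contrasting.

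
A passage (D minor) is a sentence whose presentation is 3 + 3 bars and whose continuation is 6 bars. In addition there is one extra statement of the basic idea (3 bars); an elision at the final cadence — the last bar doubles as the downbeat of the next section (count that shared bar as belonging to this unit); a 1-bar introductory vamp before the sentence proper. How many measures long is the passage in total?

16 measures

Basic sentence: 3 + 3 + 6 = 12 bars.
12 (basic form) + 3 (extra statement) + 1 (introduction) = 16.
The elision shares a bar with the next section but does not change this unit's count.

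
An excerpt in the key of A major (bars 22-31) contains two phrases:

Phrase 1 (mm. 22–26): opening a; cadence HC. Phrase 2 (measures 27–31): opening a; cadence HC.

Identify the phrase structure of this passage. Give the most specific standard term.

repeated phrase

Both phrases have the same opening (a) and the same cadence (half cadence): the second is a restatement, not a consequent, so this is a repeated phrase rather than a period.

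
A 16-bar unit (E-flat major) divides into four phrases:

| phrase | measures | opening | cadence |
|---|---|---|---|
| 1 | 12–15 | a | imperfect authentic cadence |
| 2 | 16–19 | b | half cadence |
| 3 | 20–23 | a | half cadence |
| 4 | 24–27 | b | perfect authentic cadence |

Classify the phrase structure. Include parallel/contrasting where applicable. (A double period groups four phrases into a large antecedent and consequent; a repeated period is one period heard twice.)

Four phrases in two halves: the first half (measures 12–19) ends with a half cadence, the second (measures 20–27) with a perfect authentic cadence — a large antecedent–consequent pair, i.e. a double period.
Phrase 3 begins with the same material as phrase 1, making it parallel.

parallel double period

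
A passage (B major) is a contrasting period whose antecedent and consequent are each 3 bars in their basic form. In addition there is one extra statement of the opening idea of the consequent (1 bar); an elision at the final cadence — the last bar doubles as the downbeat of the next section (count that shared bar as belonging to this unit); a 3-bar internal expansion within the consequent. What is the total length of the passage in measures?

Basic contrasting period: 3 + 3 = 6 bars.
6 (basic form) + 1 (extra statement) + 3 (internal expansion) = 10.
The elision shares a bar with the next section but does not change this unit's count.

10 measures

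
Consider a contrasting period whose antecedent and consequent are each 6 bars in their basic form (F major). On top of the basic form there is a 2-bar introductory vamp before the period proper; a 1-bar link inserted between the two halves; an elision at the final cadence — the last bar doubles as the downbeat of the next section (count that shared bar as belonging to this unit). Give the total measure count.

Basic contrasting period: 6 + 6 = 12 bars.
12 (basic form) + 2 (introduction) + 1 (link) = 15.
The elision shares a bar with the next section but does not change this unit's count.

15 measures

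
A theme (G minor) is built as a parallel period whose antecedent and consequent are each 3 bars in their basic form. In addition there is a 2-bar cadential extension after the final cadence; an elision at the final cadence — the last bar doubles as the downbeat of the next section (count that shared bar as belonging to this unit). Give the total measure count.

Basic parallel period: 3 + 3 = 6 bars.
6 (basic form) + 2 (cadential extension) = 8.
The elision shares a bar with the next section but does not change this unit's count.

8 measures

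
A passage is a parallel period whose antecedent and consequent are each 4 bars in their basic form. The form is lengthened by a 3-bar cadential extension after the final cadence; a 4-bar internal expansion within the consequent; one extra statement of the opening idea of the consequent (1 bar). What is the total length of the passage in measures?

Basic parallel period: 4 + 4 = 8 bars.
8 (basic form) + 3 (cadential extension) + 4 (internal expansion) + 1 (extra statement) = 16.

16 measures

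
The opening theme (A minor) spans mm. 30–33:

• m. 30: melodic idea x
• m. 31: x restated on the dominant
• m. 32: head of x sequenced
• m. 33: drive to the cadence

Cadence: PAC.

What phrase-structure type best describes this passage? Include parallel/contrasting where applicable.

sentence

Basic idea (bar 30) + its repetition (m. 31) form the presentation; fragmentation and cadence (measures 32–33) form the continuation — the 4-bar whole is a sentence.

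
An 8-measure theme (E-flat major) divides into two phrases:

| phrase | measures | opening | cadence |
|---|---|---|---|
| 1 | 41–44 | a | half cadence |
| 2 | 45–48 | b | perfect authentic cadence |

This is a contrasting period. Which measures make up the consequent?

The phrase ending with the weaker cadence (half cadence) is the antecedent; the one ending more conclusively (perfect authentic cadence) is the consequent. The consequent is measures 45–48.

measures 45–48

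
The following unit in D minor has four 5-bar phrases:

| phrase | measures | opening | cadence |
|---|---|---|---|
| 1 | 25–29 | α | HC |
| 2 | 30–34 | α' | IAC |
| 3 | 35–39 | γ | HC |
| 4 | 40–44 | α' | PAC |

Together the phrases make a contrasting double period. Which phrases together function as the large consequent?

phrases 3 and 4

In a double period the first pair of phrases (ending imperfect authentic cadence) is the large antecedent and the second pair (ending perfect authentic cadence) is the large consequent; the consequent is phrases 3 and 4.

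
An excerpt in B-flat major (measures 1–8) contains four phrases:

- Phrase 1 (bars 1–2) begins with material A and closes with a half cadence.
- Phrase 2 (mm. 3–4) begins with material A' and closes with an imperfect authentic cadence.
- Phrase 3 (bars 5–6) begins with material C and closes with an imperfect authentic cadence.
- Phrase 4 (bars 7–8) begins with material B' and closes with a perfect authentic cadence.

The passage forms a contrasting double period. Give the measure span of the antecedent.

In a double period the first pair of phrases (ending imperfect authentic cadence) is the large antecedent and the second pair (ending perfect authentic cadence) is the large consequent; the antecedent is measures 1–4.

measures 1–4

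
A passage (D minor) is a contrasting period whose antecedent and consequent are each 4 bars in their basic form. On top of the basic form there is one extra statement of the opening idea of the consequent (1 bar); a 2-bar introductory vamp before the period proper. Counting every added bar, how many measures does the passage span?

11 measures

Basic contrasting period: 4 + 4 = 8 bars.
8 (basic form) + 1 (extra statement) + 2 (introduction) = 11.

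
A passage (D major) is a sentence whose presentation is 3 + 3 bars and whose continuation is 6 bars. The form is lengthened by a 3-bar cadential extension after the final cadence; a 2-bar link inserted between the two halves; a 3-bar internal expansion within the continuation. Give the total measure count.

20 measures

Basic sentence: 3 + 3 + 6 = 12 bars.
12 (basic form) + 3 (cadential extension) + 2 (link) + 3 (internal expansion) = 20.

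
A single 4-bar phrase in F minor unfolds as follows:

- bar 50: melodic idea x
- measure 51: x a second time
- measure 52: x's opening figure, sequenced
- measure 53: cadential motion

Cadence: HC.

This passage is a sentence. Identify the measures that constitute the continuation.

After the presentation (mm. 50–51), the continuation covers the fragmentation through the cadence: mm. 52-53.

measures 52–53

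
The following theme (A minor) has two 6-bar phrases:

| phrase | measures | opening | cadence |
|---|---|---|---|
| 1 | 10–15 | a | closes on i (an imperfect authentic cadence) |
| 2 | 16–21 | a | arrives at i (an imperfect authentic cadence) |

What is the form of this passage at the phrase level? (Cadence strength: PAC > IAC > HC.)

Both phrases have the same opening (a) and the same cadence (imperfect authentic cadence): the second is a restatement, not a consequent, so this is a repeated phrase rather than a period.

repeated phrase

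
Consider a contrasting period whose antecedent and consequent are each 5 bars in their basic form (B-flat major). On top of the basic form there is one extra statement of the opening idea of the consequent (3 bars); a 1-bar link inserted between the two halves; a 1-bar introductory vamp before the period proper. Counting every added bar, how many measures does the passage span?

15 measures

Basic contrasting period: 5 + 5 = 10 bars.
10 (basic form) + 3 (extra statement) + 1 (link) + 1 (introduction) = 15.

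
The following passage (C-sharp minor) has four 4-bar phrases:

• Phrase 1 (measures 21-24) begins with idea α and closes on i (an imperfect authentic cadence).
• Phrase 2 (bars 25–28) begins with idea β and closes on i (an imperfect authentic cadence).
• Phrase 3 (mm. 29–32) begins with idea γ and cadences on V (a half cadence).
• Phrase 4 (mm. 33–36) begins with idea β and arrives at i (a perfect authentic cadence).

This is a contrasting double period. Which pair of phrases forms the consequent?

In a double period the first pair of phrases (ending imperfect authentic cadence) is the large antecedent and the second pair (ending perfect authentic cadence) is the large consequent; the consequent is phrases 3 and 4.

phrases 3 and 4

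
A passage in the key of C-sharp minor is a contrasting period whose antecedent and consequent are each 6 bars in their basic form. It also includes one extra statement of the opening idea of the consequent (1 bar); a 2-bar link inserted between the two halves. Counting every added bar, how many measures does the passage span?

Basic contrasting period: 6 + 6 = 12 bars.
12 (basic form) + 1 (extra statement) + 2 (link) = 15.

15 measures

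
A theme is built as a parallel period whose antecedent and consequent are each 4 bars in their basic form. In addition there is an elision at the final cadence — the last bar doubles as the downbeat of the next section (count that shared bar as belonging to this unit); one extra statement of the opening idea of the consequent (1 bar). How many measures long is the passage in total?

Basic parallel period: 4 + 4 = 8 bars.
8 (basic form) + 1 (extra statement) = 9.
The elision shares a bar with the next section but does not change this unit's count.

9 measures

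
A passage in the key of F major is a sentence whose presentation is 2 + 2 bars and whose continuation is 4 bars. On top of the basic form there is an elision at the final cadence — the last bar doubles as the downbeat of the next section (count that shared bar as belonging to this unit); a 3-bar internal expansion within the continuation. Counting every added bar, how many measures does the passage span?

Basic sentence: 2 + 2 + 4 = 8 bars.
8 (basic form) + 3 (internal expansion) = 11.
The elision shares a bar with the next section but does not change this unit's count.

11 measures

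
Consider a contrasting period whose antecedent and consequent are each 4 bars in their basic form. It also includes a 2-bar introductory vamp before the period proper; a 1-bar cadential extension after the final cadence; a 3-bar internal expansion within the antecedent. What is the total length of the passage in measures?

14 measures

Basic contrasting period: 4 + 4 = 8 bars.
8 (basic form) + 2 (introduction) + 1 (cadential extension) + 3 (internal expansion) = 14.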